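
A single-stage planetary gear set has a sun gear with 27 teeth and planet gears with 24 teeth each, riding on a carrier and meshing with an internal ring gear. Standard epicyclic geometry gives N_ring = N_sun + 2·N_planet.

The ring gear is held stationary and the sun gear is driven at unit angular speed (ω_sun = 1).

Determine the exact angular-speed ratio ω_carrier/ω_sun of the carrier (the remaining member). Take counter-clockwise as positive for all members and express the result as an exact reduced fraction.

N_ring = 27 + 2·24 = 75
27(ω_s−ω_c) = −75(ω_r−ω_c),  ω_r=0, ω_s=1
27(1−ω_c) = −75(0−ω_c)  ⇒  102ω_c = 27  ⇒  ω_c = 9/34
ω_c/ω_s = 9/34

9/34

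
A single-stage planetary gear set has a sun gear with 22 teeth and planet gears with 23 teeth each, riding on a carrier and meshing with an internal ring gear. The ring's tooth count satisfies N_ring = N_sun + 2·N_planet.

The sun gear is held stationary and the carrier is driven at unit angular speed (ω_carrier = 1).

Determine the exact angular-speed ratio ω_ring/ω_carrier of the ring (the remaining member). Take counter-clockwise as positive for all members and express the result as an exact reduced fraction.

N_ring = 22 + 2·23 = 68
22(ω_s−ω_c) = −68(ω_r−ω_c),  ω_s=0, ω_c=1
ω_r = 1 − (22/68)(0−1) = 45/34
ω_r/ω_c = 45/34

45/34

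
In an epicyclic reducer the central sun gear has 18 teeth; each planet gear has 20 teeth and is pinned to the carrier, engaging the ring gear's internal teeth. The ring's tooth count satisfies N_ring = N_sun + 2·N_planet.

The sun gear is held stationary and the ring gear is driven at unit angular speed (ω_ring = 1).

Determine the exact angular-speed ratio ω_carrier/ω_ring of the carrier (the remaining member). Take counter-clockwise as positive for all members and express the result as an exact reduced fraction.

N_ring = 18 + 2·20 = 58
18(ω_s−ω_c) = −58(ω_r−ω_c),  ω_s=0, ω_r=1
18(0−ω_c) = −58(1−ω_c)  ⇒  76ω_c = 58  ⇒  ω_c = 29/38
ω_c/ω_r = 29/38

29/38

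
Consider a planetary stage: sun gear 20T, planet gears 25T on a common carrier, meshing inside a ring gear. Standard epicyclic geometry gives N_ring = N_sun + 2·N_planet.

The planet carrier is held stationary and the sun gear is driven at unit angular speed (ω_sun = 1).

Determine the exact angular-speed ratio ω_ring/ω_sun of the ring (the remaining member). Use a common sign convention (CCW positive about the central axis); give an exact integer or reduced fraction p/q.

N_ring = 20 + 2·25 = 70
20(ω_s−ω_c) = −70(ω_r−ω_c),  ω_c=0, ω_s=1
ω_r = 0 − (20/70)(1−0) = -2/7
ω_r/ω_s = -2/7

-2/7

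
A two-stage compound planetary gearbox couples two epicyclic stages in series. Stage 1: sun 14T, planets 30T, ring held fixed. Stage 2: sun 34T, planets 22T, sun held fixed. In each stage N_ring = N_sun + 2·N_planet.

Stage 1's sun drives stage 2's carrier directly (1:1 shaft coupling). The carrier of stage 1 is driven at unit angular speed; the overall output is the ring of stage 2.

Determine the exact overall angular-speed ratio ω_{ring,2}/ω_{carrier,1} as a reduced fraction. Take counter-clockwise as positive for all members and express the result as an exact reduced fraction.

Stage 1: N_ring = 14 + 2·30 = 74
Stage 1: 14(ω_s−ω_c) = −74(ω_r−ω_c),  ω_r=0, ω_c=1
Stage 1: ω_s = 1 − (74/14)(0−1) = 44/7
  ⇒ ω_s¹/ω_c¹ = 44/7
Stage 2: N_ring = 34 + 2·22 = 78
Stage 2: 34(ω_s−ω_c) = −78(ω_r−ω_c),  ω_s=0, ω_c=1
Stage 2: ω_r = 1 − (34/78)(0−1) = 56/39
  ⇒ ω_r²/ω_c² = 56/39
Coupling ω_c² = ω_s¹ ⇒ overall = 44/7 × 56/39 = 352/39

352/39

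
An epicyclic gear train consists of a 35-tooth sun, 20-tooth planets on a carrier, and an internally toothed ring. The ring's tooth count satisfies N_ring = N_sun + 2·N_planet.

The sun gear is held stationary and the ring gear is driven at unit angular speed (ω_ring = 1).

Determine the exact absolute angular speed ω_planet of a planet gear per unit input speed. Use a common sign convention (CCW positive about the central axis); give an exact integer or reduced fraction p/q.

N_ring = 35 + 2·20 = 75
35(ω_s−ω_c) = −75(ω_r−ω_c),  ω_s=0, ω_r=1
35(0−ω_c) = −75(1−ω_c)  ⇒  110ω_c = 75  ⇒  ω_c = 15/22
sun–planet: 35·(0−15/22) = −20·(ω_p−ω_c)  ⇒  ω_p−ω_c = −(35/20)·(-15/22) = 105/88
ω_p = 15/22 + 105/88 = 15/8

15/8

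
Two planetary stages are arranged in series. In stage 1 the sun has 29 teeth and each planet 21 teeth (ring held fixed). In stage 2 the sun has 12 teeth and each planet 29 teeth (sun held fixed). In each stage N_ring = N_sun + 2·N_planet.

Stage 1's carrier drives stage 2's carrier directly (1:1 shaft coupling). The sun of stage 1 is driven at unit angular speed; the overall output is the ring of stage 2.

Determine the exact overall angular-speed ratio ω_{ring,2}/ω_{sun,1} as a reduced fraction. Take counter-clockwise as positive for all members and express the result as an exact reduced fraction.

Stage 1: N_ring = 29 + 2·21 = 71
Stage 1: 29(ω_s−ω_c) = −71(ω_r−ω_c),  ω_r=0, ω_s=1
Stage 1: 29(1−ω_c) = −71(0−ω_c)  ⇒  100ω_c = 29  ⇒  ω_c = 29/100
  ⇒ ω_c¹/ω_s¹ = 29/100
Stage 2: N_ring = 12 + 2·29 = 70
Stage 2: 12(ω_s−ω_c) = −70(ω_r−ω_c),  ω_s=0, ω_c=1
Stage 2: ω_r = 1 − (12/70)(0−1) = 41/35
  ⇒ ω_r²/ω_c² = 41/35
Coupling ω_c² = ω_c¹ ⇒ overall = 29/100 × 41/35 = 1189/3500

1189/3500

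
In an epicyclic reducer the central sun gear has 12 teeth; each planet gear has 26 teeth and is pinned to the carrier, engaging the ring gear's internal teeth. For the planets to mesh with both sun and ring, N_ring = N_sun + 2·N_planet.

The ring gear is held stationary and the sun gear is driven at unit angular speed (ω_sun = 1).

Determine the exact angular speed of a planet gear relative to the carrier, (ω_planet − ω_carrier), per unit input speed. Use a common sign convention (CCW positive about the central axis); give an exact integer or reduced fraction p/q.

-96/247

N_ring = 12 + 2·26 = 64
12(ω_s−ω_c) = −64(ω_r−ω_c),  ω_r=0, ω_s=1
12(1−ω_c) = −64(0−ω_c)  ⇒  76ω_c = 12  ⇒  ω_c = 3/19
sun–planet: 12·(1−3/19) = −26·(ω_p−ω_c)  ⇒  ω_p−ω_c = −(12/26)·(16/19) = -96/247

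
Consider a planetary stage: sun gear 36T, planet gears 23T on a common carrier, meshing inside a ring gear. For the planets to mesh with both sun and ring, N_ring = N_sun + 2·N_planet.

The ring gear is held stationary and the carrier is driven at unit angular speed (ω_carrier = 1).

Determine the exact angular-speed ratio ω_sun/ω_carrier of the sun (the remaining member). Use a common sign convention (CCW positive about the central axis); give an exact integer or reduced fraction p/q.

59/18

N_ring = 36 + 2·23 = 82
36(ω_s−ω_c) = −82(ω_r−ω_c),  ω_r=0, ω_c=1
ω_s = 1 − (82/36)(0−1) = 59/18
ω_s/ω_c = 59/18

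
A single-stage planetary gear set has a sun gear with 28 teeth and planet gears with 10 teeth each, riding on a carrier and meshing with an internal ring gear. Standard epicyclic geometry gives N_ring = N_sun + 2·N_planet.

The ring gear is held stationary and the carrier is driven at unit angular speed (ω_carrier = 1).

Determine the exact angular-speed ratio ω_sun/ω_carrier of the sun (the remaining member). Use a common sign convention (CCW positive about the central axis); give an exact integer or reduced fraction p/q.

N_ring = 28 + 2·10 = 48
28(ω_s−ω_c) = −48(ω_r−ω_c),  ω_r=0, ω_c=1
ω_s = 1 − (48/28)(0−1) = 19/7
ω_s/ω_c = 19/7

19/7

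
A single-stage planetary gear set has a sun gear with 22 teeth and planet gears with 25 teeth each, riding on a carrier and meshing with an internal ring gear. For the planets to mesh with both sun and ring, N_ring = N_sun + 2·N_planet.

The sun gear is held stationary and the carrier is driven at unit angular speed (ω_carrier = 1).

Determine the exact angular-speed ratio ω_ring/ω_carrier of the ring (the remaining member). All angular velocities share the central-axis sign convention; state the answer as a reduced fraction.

47/36

N_ring = 22 + 2·25 = 72
22(ω_s−ω_c) = −72(ω_r−ω_c),  ω_s=0, ω_c=1
ω_r = 1 − (22/72)(0−1) = 47/36
ω_r/ω_c = 47/36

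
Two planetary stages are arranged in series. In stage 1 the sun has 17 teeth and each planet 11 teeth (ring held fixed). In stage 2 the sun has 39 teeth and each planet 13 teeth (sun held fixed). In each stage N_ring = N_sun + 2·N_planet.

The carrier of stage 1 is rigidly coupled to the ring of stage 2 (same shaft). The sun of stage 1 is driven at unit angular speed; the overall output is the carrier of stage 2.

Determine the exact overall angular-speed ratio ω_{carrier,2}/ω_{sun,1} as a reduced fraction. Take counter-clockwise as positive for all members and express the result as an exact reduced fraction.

Stage 1: N_ring = 17 + 2·11 = 39
Stage 1: 17(ω_s−ω_c) = −39(ω_r−ω_c),  ω_r=0, ω_s=1
Stage 1: 17(1−ω_c) = −39(0−ω_c)  ⇒  56ω_c = 17  ⇒  ω_c = 17/56
  ⇒ ω_c¹/ω_s¹ = 17/56
Stage 2: N_ring = 39 + 2·13 = 65
Stage 2: 39(ω_s−ω_c) = −65(ω_r−ω_c),  ω_s=0, ω_r=1
Stage 2: 39(0−ω_c) = −65(1−ω_c)  ⇒  104ω_c = 65  ⇒  ω_c = 5/8
  ⇒ ω_c²/ω_r² = 5/8
Coupling ω_r² = ω_c¹ ⇒ overall = 17/56 × 5/8 = 85/448

85/448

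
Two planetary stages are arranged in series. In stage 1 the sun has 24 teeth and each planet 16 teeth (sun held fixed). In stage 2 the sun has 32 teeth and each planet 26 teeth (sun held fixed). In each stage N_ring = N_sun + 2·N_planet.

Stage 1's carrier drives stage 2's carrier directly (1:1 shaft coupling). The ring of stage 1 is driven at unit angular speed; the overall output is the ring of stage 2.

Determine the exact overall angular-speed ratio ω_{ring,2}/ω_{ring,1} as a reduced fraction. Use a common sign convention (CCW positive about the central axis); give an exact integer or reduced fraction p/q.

Stage 1: N_ring = 24 + 2·16 = 56
Stage 1: 24(ω_s−ω_c) = −56(ω_r−ω_c),  ω_s=0, ω_r=1
Stage 1: 24(0−ω_c) = −56(1−ω_c)  ⇒  80ω_c = 56  ⇒  ω_c = 7/10
  ⇒ ω_c¹/ω_r¹ = 7/10
Stage 2: N_ring = 32 + 2·26 = 84
Stage 2: 32(ω_s−ω_c) = −84(ω_r−ω_c),  ω_s=0, ω_c=1
Stage 2: ω_r = 1 − (32/84)(0−1) = 29/21
  ⇒ ω_r²/ω_c² = 29/21
Coupling ω_c² = ω_c¹ ⇒ overall = 7/10 × 29/21 = 29/30

29/30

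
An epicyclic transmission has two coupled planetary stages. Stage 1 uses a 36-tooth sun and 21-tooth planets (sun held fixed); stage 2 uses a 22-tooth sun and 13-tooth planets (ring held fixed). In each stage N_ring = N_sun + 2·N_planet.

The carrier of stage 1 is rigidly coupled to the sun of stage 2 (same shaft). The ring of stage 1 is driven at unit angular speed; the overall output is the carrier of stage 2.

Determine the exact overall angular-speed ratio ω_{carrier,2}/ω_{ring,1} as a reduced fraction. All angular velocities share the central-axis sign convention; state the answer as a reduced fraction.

Stage 1: N_ring = 36 + 2·21 = 78
Stage 1: 36(ω_s−ω_c) = −78(ω_r−ω_c),  ω_s=0, ω_r=1
Stage 1: 36(0−ω_c) = −78(1−ω_c)  ⇒  114ω_c = 78  ⇒  ω_c = 13/19
  ⇒ ω_c¹/ω_r¹ = 13/19
Stage 2: N_ring = 22 + 2·13 = 48
Stage 2: 22(ω_s−ω_c) = −48(ω_r−ω_c),  ω_r=0, ω_s=1
Stage 2: 22(1−ω_c) = −48(0−ω_c)  ⇒  70ω_c = 22  ⇒  ω_c = 11/35
  ⇒ ω_c²/ω_s² = 11/35
Coupling ω_s² = ω_c¹ ⇒ overall = 13/19 × 11/35 = 143/665

143/665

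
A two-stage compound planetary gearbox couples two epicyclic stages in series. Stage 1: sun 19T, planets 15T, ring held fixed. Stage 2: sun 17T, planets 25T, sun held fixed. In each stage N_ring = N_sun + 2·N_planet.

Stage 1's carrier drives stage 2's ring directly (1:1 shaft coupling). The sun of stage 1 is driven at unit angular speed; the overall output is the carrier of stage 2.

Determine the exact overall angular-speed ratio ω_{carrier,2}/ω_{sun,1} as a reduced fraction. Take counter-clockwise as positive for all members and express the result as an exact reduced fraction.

Stage 1: N_ring = 19 + 2·15 = 49
Stage 1: 19(ω_s−ω_c) = −49(ω_r−ω_c),  ω_r=0, ω_s=1
Stage 1: 19(1−ω_c) = −49(0−ω_c)  ⇒  68ω_c = 19  ⇒  ω_c = 19/68
  ⇒ ω_c¹/ω_s¹ = 19/68
Stage 2: N_ring = 17 + 2·25 = 67
Stage 2: 17(ω_s−ω_c) = −67(ω_r−ω_c),  ω_s=0, ω_r=1
Stage 2: 17(0−ω_c) = −67(1−ω_c)  ⇒  84ω_c = 67  ⇒  ω_c = 67/84
  ⇒ ω_c²/ω_r² = 67/84
Coupling ω_r² = ω_c¹ ⇒ overall = 19/68 × 67/84 = 1273/5712

1273/5712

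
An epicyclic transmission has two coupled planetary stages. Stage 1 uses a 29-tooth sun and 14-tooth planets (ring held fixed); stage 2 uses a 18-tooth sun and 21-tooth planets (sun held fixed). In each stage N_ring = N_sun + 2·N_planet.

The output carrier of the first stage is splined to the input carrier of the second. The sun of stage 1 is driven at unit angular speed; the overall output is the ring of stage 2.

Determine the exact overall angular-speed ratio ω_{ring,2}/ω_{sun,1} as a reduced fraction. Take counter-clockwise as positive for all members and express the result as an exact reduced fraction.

Stage 1: N_ring = 29 + 2·14 = 57
Stage 1: 29(ω_s−ω_c) = −57(ω_r−ω_c),  ω_r=0, ω_s=1
Stage 1: 29(1−ω_c) = −57(0−ω_c)  ⇒  86ω_c = 29  ⇒  ω_c = 29/86
  ⇒ ω_c¹/ω_s¹ = 29/86
Stage 2: N_ring = 18 + 2·21 = 60
Stage 2: 18(ω_s−ω_c) = −60(ω_r−ω_c),  ω_s=0, ω_c=1
Stage 2: ω_r = 1 − (18/60)(0−1) = 13/10
  ⇒ ω_r²/ω_c² = 13/10
Coupling ω_c² = ω_c¹ ⇒ overall = 29/86 × 13/10 = 377/860

377/860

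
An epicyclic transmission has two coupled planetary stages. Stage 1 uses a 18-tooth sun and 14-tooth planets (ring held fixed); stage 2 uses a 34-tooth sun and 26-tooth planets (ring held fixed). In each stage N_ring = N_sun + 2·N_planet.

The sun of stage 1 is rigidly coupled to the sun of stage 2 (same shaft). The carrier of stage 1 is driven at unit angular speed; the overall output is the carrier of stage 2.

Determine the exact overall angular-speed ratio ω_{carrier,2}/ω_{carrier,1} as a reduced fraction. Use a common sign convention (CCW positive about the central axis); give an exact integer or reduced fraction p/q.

Stage 1: N_ring = 18 + 2·14 = 46
Stage 1: 18(ω_s−ω_c) = −46(ω_r−ω_c),  ω_r=0, ω_c=1
Stage 1: ω_s = 1 − (46/18)(0−1) = 32/9
  ⇒ ω_s¹/ω_c¹ = 32/9
Stage 2: N_ring = 34 + 2·26 = 86
Stage 2: 34(ω_s−ω_c) = −86(ω_r−ω_c),  ω_r=0, ω_s=1
Stage 2: 34(1−ω_c) = −86(0−ω_c)  ⇒  120ω_c = 34  ⇒  ω_c = 17/60
  ⇒ ω_c²/ω_s² = 17/60
Coupling ω_s² = ω_s¹ ⇒ overall = 32/9 × 17/60 = 136/135

136/135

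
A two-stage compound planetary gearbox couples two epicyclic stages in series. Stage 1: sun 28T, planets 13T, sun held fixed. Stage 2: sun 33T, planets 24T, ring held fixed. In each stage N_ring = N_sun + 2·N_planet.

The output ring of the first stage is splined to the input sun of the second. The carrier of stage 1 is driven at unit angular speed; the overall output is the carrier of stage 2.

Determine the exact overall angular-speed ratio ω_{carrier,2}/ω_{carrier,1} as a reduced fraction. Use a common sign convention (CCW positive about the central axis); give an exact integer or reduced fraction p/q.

Stage 1: N_ring = 28 + 2·13 = 54
Stage 1: 28(ω_s−ω_c) = −54(ω_r−ω_c),  ω_s=0, ω_c=1
Stage 1: ω_r = 1 − (28/54)(0−1) = 41/27
  ⇒ ω_r¹/ω_c¹ = 41/27
Stage 2: N_ring = 33 + 2·24 = 81
Stage 2: 33(ω_s−ω_c) = −81(ω_r−ω_c),  ω_r=0, ω_s=1
Stage 2: 33(1−ω_c) = −81(0−ω_c)  ⇒  114ω_c = 33  ⇒  ω_c = 11/38
  ⇒ ω_c²/ω_s² = 11/38
Coupling ω_s² = ω_r¹ ⇒ overall = 41/27 × 11/38 = 451/1026

451/1026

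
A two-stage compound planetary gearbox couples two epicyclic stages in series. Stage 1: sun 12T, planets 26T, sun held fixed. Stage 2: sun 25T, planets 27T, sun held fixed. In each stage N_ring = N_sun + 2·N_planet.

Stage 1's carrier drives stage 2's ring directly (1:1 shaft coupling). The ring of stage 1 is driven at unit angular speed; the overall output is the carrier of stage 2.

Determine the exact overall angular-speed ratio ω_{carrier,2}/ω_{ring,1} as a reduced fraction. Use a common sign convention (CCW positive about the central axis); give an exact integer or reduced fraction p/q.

158/247

Stage 1: N_ring = 12 + 2·26 = 64
Stage 1: 12(ω_s−ω_c) = −64(ω_r−ω_c),  ω_s=0, ω_r=1
Stage 1: 12(0−ω_c) = −64(1−ω_c)  ⇒  76ω_c = 64  ⇒  ω_c = 16/19
  ⇒ ω_c¹/ω_r¹ = 16/19
Stage 2: N_ring = 25 + 2·27 = 79
Stage 2: 25(ω_s−ω_c) = −79(ω_r−ω_c),  ω_s=0, ω_r=1
Stage 2: 25(0−ω_c) = −79(1−ω_c)  ⇒  104ω_c = 79  ⇒  ω_c = 79/104
  ⇒ ω_c²/ω_r² = 79/104
Coupling ω_r² = ω_c¹ ⇒ overall = 16/19 × 79/104 = 158/247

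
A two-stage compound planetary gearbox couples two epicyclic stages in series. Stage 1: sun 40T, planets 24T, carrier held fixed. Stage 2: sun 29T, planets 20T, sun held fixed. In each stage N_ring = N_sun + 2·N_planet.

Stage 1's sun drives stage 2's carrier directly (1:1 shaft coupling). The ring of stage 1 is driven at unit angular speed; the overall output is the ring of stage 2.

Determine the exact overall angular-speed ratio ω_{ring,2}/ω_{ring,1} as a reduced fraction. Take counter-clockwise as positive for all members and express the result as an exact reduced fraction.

Stage 1: N_ring = 40 + 2·24 = 88
Stage 1: 40(ω_s−ω_c) = −88(ω_r−ω_c),  ω_c=0, ω_r=1
Stage 1: ω_s = 0 − (88/40)(1−0) = -11/5
  ⇒ ω_s¹/ω_r¹ = -11/5
Stage 2: N_ring = 29 + 2·20 = 69
Stage 2: 29(ω_s−ω_c) = −69(ω_r−ω_c),  ω_s=0, ω_c=1
Stage 2: ω_r = 1 − (29/69)(0−1) = 98/69
  ⇒ ω_r²/ω_c² = 98/69
Coupling ω_c² = ω_s¹ ⇒ overall = -11/5 × 98/69 = -1078/345

-1078/345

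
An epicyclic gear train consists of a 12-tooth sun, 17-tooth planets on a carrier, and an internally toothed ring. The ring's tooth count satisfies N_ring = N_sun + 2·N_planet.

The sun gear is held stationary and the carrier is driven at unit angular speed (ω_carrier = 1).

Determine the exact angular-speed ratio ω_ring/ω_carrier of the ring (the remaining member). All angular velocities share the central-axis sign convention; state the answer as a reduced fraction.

29/23

N_ring = 12 + 2·17 = 46
12(ω_s−ω_c) = −46(ω_r−ω_c),  ω_s=0, ω_c=1
ω_r = 1 − (12/46)(0−1) = 29/23
ω_r/ω_c = 29/23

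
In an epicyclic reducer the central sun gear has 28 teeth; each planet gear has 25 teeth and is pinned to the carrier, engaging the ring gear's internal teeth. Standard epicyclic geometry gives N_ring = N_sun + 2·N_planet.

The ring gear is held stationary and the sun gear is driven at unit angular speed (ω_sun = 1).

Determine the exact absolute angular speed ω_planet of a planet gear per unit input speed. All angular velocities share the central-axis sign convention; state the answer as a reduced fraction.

N_ring = 28 + 2·25 = 78
28(ω_s−ω_c) = −78(ω_r−ω_c),  ω_r=0, ω_s=1
28(1−ω_c) = −78(0−ω_c)  ⇒  106ω_c = 28  ⇒  ω_c = 14/53
sun–planet: 28·(1−14/53) = −25·(ω_p−ω_c)  ⇒  ω_p−ω_c = −(28/25)·(39/53) = -1092/1325
ω_p = 14/53 − 1092/1325 = -14/25

-14/25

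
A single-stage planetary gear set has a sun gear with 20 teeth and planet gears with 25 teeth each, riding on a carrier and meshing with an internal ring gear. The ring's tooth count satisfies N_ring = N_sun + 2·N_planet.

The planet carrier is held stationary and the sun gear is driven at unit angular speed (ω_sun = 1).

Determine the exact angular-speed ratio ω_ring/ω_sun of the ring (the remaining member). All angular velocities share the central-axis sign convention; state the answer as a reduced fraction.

-2/7

N_ring = 20 + 2·25 = 70
20(ω_s−ω_c) = −70(ω_r−ω_c),  ω_c=0, ω_s=1
ω_r = 0 − (20/70)(1−0) = -2/7
ω_r/ω_s = -2/7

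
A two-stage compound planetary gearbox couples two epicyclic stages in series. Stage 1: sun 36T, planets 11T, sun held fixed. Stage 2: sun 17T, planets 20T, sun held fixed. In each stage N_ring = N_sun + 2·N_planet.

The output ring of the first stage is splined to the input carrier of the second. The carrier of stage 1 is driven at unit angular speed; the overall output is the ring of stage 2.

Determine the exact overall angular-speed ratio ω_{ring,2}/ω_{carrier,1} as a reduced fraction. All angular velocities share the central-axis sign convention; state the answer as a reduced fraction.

Stage 1: N_ring = 36 + 2·11 = 58
Stage 1: 36(ω_s−ω_c) = −58(ω_r−ω_c),  ω_s=0, ω_c=1
Stage 1: ω_r = 1 − (36/58)(0−1) = 47/29
  ⇒ ω_r¹/ω_c¹ = 47/29
Stage 2: N_ring = 17 + 2·20 = 57
Stage 2: 17(ω_s−ω_c) = −57(ω_r−ω_c),  ω_s=0, ω_c=1
Stage 2: ω_r = 1 − (17/57)(0−1) = 74/57
  ⇒ ω_r²/ω_c² = 74/57
Coupling ω_c² = ω_r¹ ⇒ overall = 47/29 × 74/57 = 3478/1653

3478/1653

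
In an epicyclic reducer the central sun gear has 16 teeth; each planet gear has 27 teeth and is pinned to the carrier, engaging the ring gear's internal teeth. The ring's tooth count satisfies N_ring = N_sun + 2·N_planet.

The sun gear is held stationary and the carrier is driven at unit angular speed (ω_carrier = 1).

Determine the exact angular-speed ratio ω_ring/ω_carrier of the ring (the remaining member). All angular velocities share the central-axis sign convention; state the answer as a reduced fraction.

43/35

N_ring = 16 + 2·27 = 70
16(ω_s−ω_c) = −70(ω_r−ω_c),  ω_s=0, ω_c=1
ω_r = 1 − (16/70)(0−1) = 43/35
ω_r/ω_c = 43/35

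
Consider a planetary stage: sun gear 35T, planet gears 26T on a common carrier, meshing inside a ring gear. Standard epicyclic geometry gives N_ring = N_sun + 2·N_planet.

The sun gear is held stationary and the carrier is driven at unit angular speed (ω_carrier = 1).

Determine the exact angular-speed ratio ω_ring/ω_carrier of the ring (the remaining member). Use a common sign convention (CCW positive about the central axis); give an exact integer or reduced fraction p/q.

N_ring = 35 + 2·26 = 87
35(ω_s−ω_c) = −87(ω_r−ω_c),  ω_s=0, ω_c=1
ω_r = 1 − (35/87)(0−1) = 122/87
ω_r/ω_c = 122/87

122/87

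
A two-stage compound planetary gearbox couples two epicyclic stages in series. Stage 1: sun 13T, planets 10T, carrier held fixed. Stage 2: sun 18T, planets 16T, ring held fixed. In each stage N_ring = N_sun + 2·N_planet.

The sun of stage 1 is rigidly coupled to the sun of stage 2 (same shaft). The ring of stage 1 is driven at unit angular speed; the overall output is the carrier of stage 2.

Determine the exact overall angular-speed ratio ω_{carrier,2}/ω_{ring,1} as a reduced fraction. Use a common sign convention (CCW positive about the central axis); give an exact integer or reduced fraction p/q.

-297/442

Stage 1: N_ring = 13 + 2·10 = 33
Stage 1: 13(ω_s−ω_c) = −33(ω_r−ω_c),  ω_c=0, ω_r=1
Stage 1: ω_s = 0 − (33/13)(1−0) = -33/13
  ⇒ ω_s¹/ω_r¹ = -33/13
Stage 2: N_ring = 18 + 2·16 = 50
Stage 2: 18(ω_s−ω_c) = −50(ω_r−ω_c),  ω_r=0, ω_s=1
Stage 2: 18(1−ω_c) = −50(0−ω_c)  ⇒  68ω_c = 18  ⇒  ω_c = 9/34
  ⇒ ω_c²/ω_s² = 9/34
Coupling ω_s² = ω_s¹ ⇒ overall = -33/13 × 9/34 = -297/442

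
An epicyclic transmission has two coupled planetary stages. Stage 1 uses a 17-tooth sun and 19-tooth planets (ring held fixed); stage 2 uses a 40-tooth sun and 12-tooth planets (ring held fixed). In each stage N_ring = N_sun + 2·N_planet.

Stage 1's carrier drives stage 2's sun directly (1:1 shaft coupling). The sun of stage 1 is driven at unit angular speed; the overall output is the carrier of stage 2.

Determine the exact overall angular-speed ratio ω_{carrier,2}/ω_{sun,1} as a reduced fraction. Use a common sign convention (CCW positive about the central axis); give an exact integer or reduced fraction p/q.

Stage 1: N_ring = 17 + 2·19 = 55
Stage 1: 17(ω_s−ω_c) = −55(ω_r−ω_c),  ω_r=0, ω_s=1
Stage 1: 17(1−ω_c) = −55(0−ω_c)  ⇒  72ω_c = 17  ⇒  ω_c = 17/72
  ⇒ ω_c¹/ω_s¹ = 17/72
Stage 2: N_ring = 40 + 2·12 = 64
Stage 2: 40(ω_s−ω_c) = −64(ω_r−ω_c),  ω_r=0, ω_s=1
Stage 2: 40(1−ω_c) = −64(0−ω_c)  ⇒  104ω_c = 40  ⇒  ω_c = 5/13
  ⇒ ω_c²/ω_s² = 5/13
Coupling ω_s² = ω_c¹ ⇒ overall = 17/72 × 5/13 = 85/936

85/936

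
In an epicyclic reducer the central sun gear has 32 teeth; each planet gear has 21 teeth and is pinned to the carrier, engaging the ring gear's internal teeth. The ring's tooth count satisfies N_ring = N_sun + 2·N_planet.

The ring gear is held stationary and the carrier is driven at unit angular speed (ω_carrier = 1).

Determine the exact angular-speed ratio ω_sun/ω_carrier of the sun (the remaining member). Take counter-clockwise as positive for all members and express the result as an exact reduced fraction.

53/16

N_ring = 32 + 2·21 = 74
32(ω_s−ω_c) = −74(ω_r−ω_c),  ω_r=0, ω_c=1
ω_s = 1 − (74/32)(0−1) = 53/16
ω_s/ω_c = 53/16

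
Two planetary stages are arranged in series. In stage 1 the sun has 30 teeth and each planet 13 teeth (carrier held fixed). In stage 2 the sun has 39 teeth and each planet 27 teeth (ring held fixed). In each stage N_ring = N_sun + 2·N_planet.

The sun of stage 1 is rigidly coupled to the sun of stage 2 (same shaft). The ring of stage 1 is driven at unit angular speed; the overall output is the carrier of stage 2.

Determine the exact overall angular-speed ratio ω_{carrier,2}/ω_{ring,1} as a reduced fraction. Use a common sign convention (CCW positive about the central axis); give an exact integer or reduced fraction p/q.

Stage 1: N_ring = 30 + 2·13 = 56
Stage 1: 30(ω_s−ω_c) = −56(ω_r−ω_c),  ω_c=0, ω_r=1
Stage 1: ω_s = 0 − (56/30)(1−0) = -28/15
  ⇒ ω_s¹/ω_r¹ = -28/15
Stage 2: N_ring = 39 + 2·27 = 93
Stage 2: 39(ω_s−ω_c) = −93(ω_r−ω_c),  ω_r=0, ω_s=1
Stage 2: 39(1−ω_c) = −93(0−ω_c)  ⇒  132ω_c = 39  ⇒  ω_c = 13/44
  ⇒ ω_c²/ω_s² = 13/44
Coupling ω_s² = ω_s¹ ⇒ overall = -28/15 × 13/44 = -91/165

-91/165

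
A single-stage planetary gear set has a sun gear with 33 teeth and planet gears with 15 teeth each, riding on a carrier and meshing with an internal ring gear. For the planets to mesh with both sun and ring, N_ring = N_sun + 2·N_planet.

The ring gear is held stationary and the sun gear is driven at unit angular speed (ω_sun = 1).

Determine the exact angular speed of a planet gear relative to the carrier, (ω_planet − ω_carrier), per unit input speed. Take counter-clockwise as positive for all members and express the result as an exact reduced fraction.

-231/160

N_ring = 33 + 2·15 = 63
33(ω_s−ω_c) = −63(ω_r−ω_c),  ω_r=0, ω_s=1
33(1−ω_c) = −63(0−ω_c)  ⇒  96ω_c = 33  ⇒  ω_c = 11/32
sun–planet: 33·(1−11/32) = −15·(ω_p−ω_c)  ⇒  ω_p−ω_c = −(33/15)·(21/32) = -231/160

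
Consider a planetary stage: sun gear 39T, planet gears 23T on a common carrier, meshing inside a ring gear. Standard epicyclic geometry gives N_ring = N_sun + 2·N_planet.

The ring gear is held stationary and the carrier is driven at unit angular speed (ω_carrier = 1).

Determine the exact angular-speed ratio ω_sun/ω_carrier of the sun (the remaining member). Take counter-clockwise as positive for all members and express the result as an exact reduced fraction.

N_ring = 39 + 2·23 = 85
39(ω_s−ω_c) = −85(ω_r−ω_c),  ω_r=0, ω_c=1
ω_s = 1 − (85/39)(0−1) = 124/39
ω_s/ω_c = 124/39

124/39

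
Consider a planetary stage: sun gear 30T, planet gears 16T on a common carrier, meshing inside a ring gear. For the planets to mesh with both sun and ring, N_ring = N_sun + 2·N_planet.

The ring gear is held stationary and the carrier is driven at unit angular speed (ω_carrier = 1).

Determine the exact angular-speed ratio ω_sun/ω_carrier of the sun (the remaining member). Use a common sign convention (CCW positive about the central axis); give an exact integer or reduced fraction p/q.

N_ring = 30 + 2·16 = 62
30(ω_s−ω_c) = −62(ω_r−ω_c),  ω_r=0, ω_c=1
ω_s = 1 − (62/30)(0−1) = 46/15
ω_s/ω_c = 46/15

46/15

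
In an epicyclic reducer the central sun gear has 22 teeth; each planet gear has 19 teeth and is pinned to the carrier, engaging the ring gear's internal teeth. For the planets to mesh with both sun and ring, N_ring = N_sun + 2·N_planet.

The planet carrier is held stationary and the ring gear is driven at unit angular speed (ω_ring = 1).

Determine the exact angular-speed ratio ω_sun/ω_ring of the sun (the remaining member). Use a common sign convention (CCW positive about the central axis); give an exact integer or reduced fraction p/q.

-30/11

N_ring = 22 + 2·19 = 60
22(ω_s−ω_c) = −60(ω_r−ω_c),  ω_c=0, ω_r=1
ω_s = 0 − (60/22)(1−0) = -30/11
ω_s/ω_r = -30/11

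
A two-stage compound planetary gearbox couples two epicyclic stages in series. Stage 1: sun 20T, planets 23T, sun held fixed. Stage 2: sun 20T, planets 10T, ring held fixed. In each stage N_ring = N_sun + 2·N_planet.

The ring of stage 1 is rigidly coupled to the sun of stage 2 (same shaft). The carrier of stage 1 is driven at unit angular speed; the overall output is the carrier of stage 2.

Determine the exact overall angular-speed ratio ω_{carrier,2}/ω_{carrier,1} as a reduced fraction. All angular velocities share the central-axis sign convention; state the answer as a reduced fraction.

Stage 1: N_ring = 20 + 2·23 = 66
Stage 1: 20(ω_s−ω_c) = −66(ω_r−ω_c),  ω_s=0, ω_c=1
Stage 1: ω_r = 1 − (20/66)(0−1) = 43/33
  ⇒ ω_r¹/ω_c¹ = 43/33
Stage 2: N_ring = 20 + 2·10 = 40
Stage 2: 20(ω_s−ω_c) = −40(ω_r−ω_c),  ω_r=0, ω_s=1
Stage 2: 20(1−ω_c) = −40(0−ω_c)  ⇒  60ω_c = 20  ⇒  ω_c = 1/3
  ⇒ ω_c²/ω_s² = 1/3
Coupling ω_s² = ω_r¹ ⇒ overall = 43/33 × 1/3 = 43/99

43/99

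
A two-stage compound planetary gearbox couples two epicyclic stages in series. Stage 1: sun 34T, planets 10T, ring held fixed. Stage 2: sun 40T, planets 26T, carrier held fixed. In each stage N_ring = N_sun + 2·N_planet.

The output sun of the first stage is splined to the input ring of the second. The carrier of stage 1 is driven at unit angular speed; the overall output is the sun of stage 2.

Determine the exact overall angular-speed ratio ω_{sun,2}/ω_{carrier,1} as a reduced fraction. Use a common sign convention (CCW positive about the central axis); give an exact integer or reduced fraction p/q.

-506/85

Stage 1: N_ring = 34 + 2·10 = 54
Stage 1: 34(ω_s−ω_c) = −54(ω_r−ω_c),  ω_r=0, ω_c=1
Stage 1: ω_s = 1 − (54/34)(0−1) = 44/17
  ⇒ ω_s¹/ω_c¹ = 44/17
Stage 2: N_ring = 40 + 2·26 = 92
Stage 2: 40(ω_s−ω_c) = −92(ω_r−ω_c),  ω_c=0, ω_r=1
Stage 2: ω_s = 0 − (92/40)(1−0) = -23/10
  ⇒ ω_s²/ω_r² = -23/10
Coupling ω_r² = ω_s¹ ⇒ overall = 44/17 × -23/10 = -506/85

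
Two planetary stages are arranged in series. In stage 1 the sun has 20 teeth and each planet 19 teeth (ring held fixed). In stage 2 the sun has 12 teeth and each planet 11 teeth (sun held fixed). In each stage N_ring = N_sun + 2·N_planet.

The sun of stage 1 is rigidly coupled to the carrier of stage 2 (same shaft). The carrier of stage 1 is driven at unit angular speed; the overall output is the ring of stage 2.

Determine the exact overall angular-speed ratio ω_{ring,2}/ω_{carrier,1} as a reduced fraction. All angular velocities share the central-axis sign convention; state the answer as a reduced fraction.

897/170

Stage 1: N_ring = 20 + 2·19 = 58
Stage 1: 20(ω_s−ω_c) = −58(ω_r−ω_c),  ω_r=0, ω_c=1
Stage 1: ω_s = 1 − (58/20)(0−1) = 39/10
  ⇒ ω_s¹/ω_c¹ = 39/10
Stage 2: N_ring = 12 + 2·11 = 34
Stage 2: 12(ω_s−ω_c) = −34(ω_r−ω_c),  ω_s=0, ω_c=1
Stage 2: ω_r = 1 − (12/34)(0−1) = 23/17
  ⇒ ω_r²/ω_c² = 23/17
Coupling ω_c² = ω_s¹ ⇒ overall = 39/10 × 23/17 = 897/170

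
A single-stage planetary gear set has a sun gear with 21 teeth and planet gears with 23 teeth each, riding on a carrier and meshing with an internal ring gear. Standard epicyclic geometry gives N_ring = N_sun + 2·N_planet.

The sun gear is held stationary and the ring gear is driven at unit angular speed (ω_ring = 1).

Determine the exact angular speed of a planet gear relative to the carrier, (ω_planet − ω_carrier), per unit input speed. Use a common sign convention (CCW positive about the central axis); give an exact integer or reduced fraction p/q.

N_ring = 21 + 2·23 = 67
21(ω_s−ω_c) = −67(ω_r−ω_c),  ω_s=0, ω_r=1
21(0−ω_c) = −67(1−ω_c)  ⇒  88ω_c = 67  ⇒  ω_c = 67/88
sun–planet: 21·(0−67/88) = −23·(ω_p−ω_c)  ⇒  ω_p−ω_c = −(21/23)·(-67/88) = 1407/2024

1407/2024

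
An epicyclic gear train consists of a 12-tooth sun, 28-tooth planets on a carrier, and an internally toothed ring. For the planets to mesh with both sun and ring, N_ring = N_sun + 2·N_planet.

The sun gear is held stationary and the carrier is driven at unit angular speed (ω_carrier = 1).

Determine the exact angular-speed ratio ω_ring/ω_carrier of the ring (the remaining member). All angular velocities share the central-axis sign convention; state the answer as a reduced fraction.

N_ring = 12 + 2·28 = 68
12(ω_s−ω_c) = −68(ω_r−ω_c),  ω_s=0, ω_c=1
ω_r = 1 − (12/68)(0−1) = 20/17
ω_r/ω_c = 20/17

20/17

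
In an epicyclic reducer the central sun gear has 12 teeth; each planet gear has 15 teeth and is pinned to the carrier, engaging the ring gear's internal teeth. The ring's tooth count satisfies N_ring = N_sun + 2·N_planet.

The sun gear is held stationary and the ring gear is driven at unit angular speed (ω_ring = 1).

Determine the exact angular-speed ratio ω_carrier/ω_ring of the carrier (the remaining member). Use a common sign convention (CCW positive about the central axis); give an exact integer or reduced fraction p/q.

N_ring = 12 + 2·15 = 42
12(ω_s−ω_c) = −42(ω_r−ω_c),  ω_s=0, ω_r=1
12(0−ω_c) = −42(1−ω_c)  ⇒  54ω_c = 42  ⇒  ω_c = 7/9
ω_c/ω_r = 7/9

7/9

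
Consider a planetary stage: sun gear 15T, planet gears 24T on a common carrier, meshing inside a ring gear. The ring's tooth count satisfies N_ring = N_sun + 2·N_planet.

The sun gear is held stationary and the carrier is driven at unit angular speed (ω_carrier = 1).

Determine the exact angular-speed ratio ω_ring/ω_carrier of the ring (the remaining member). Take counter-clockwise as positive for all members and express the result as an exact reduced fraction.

26/21

N_ring = 15 + 2·24 = 63
15(ω_s−ω_c) = −63(ω_r−ω_c),  ω_s=0, ω_c=1
ω_r = 1 − (15/63)(0−1) = 26/21
ω_r/ω_c = 26/21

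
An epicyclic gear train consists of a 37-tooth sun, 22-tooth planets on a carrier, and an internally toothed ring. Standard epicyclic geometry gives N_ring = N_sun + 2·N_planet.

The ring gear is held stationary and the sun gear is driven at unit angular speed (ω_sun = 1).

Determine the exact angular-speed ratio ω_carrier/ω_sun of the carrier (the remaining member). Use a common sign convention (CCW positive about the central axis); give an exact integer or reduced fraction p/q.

N_ring = 37 + 2·22 = 81
37(ω_s−ω_c) = −81(ω_r−ω_c),  ω_r=0, ω_s=1
37(1−ω_c) = −81(0−ω_c)  ⇒  118ω_c = 37  ⇒  ω_c = 37/118
ω_c/ω_s = 37/118

37/118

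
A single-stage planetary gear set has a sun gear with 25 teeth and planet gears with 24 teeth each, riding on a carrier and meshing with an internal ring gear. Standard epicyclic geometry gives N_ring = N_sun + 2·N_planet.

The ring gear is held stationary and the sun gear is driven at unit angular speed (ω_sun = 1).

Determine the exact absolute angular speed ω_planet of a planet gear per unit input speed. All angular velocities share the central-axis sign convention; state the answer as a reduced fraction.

N_ring = 25 + 2·24 = 73
25(ω_s−ω_c) = −73(ω_r−ω_c),  ω_r=0, ω_s=1
25(1−ω_c) = −73(0−ω_c)  ⇒  98ω_c = 25  ⇒  ω_c = 25/98
sun–planet: 25·(1−25/98) = −24·(ω_p−ω_c)  ⇒  ω_p−ω_c = −(25/24)·(73/98) = -1825/2352
ω_p = 25/98 − 1825/2352 = -25/48

-25/48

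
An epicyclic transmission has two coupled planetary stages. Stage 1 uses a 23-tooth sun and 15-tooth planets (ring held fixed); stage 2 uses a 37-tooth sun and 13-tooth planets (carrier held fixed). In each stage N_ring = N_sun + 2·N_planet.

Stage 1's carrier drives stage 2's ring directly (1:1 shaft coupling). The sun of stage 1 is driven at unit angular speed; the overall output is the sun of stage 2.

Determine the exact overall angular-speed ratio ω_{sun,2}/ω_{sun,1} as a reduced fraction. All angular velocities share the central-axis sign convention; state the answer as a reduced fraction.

-1449/2812

Stage 1: N_ring = 23 + 2·15 = 53
Stage 1: 23(ω_s−ω_c) = −53(ω_r−ω_c),  ω_r=0, ω_s=1
Stage 1: 23(1−ω_c) = −53(0−ω_c)  ⇒  76ω_c = 23  ⇒  ω_c = 23/76
  ⇒ ω_c¹/ω_s¹ = 23/76
Stage 2: N_ring = 37 + 2·13 = 63
Stage 2: 37(ω_s−ω_c) = −63(ω_r−ω_c),  ω_c=0, ω_r=1
Stage 2: ω_s = 0 − (63/37)(1−0) = -63/37
  ⇒ ω_s²/ω_r² = -63/37
Coupling ω_r² = ω_c¹ ⇒ overall = 23/76 × -63/37 = -1449/2812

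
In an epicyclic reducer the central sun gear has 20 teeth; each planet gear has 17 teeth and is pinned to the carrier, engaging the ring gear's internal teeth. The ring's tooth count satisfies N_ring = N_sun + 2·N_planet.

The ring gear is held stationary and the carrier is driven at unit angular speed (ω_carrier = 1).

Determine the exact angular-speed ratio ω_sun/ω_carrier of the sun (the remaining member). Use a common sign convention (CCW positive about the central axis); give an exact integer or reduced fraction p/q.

N_ring = 20 + 2·17 = 54
20(ω_s−ω_c) = −54(ω_r−ω_c),  ω_r=0, ω_c=1
ω_s = 1 − (54/20)(0−1) = 37/10
ω_s/ω_c = 37/10

37/10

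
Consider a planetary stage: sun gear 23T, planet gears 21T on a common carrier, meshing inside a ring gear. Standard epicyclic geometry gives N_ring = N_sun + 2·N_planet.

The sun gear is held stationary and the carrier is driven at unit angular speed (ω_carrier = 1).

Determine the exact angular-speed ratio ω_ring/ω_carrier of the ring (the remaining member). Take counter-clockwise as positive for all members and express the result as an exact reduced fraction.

N_ring = 23 + 2·21 = 65
23(ω_s−ω_c) = −65(ω_r−ω_c),  ω_s=0, ω_c=1
ω_r = 1 − (23/65)(0−1) = 88/65
ω_r/ω_c = 88/65

88/65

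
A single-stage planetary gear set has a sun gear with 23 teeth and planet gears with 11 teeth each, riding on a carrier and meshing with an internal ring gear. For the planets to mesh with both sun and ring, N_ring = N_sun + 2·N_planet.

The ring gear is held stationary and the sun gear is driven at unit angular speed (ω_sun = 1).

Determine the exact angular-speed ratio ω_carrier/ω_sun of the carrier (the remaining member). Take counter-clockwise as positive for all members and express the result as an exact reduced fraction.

N_ring = 23 + 2·11 = 45
23(ω_s−ω_c) = −45(ω_r−ω_c),  ω_r=0, ω_s=1
23(1−ω_c) = −45(0−ω_c)  ⇒  68ω_c = 23  ⇒  ω_c = 23/68
ω_c/ω_s = 23/68

23/68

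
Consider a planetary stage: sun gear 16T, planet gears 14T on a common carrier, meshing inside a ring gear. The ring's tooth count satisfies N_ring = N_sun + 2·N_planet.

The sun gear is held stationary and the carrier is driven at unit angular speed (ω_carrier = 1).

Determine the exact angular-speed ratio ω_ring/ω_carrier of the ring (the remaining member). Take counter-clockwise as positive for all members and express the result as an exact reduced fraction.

15/11

N_ring = 16 + 2·14 = 44
16(ω_s−ω_c) = −44(ω_r−ω_c),  ω_s=0, ω_c=1
ω_r = 1 − (16/44)(0−1) = 15/11
ω_r/ω_c = 15/11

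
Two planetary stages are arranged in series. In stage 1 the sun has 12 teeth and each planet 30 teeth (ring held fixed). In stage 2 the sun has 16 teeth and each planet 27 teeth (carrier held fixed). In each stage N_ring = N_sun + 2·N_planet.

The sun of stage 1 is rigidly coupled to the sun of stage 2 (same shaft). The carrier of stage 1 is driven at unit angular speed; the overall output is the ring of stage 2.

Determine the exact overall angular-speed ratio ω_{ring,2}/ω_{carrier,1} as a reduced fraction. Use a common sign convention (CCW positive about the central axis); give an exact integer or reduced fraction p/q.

Stage 1: N_ring = 12 + 2·30 = 72
Stage 1: 12(ω_s−ω_c) = −72(ω_r−ω_c),  ω_r=0, ω_c=1
Stage 1: ω_s = 1 − (72/12)(0−1) = 7
  ⇒ ω_s¹/ω_c¹ = 7
Stage 2: N_ring = 16 + 2·27 = 70
Stage 2: 16(ω_s−ω_c) = −70(ω_r−ω_c),  ω_c=0, ω_s=1
Stage 2: ω_r = 0 − (16/70)(1−0) = -8/35
  ⇒ ω_r²/ω_s² = -8/35
Coupling ω_s² = ω_s¹ ⇒ overall = 7 × -8/35 = -8/5

-8/5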